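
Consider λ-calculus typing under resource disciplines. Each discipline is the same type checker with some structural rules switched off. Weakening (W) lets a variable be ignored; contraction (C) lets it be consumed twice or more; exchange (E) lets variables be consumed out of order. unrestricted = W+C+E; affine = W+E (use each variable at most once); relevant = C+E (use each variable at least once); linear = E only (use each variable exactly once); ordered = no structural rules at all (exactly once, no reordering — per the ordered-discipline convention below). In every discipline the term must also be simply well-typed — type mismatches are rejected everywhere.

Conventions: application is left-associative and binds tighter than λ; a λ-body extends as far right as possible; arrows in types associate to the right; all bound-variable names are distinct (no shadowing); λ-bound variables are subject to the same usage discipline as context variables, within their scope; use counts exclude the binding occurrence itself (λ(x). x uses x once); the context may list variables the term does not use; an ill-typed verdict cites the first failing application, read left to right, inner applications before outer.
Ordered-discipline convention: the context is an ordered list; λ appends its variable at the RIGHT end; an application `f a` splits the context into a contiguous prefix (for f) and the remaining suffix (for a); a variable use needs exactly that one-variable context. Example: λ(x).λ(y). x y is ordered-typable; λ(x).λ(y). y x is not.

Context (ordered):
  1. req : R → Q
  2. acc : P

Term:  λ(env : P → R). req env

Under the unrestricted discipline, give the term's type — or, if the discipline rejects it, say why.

not well-typed under unrestricted — not simply typable
usage: req: 1; acc: 0; env (bound): 1
use order (left to right): req, env
typing: ill-typed: an application expects R but receives P → R
per-discipline verdicts: ordered ✗ | linear ✗ | affine ✗ | relevant ✗ | unrestricted ✗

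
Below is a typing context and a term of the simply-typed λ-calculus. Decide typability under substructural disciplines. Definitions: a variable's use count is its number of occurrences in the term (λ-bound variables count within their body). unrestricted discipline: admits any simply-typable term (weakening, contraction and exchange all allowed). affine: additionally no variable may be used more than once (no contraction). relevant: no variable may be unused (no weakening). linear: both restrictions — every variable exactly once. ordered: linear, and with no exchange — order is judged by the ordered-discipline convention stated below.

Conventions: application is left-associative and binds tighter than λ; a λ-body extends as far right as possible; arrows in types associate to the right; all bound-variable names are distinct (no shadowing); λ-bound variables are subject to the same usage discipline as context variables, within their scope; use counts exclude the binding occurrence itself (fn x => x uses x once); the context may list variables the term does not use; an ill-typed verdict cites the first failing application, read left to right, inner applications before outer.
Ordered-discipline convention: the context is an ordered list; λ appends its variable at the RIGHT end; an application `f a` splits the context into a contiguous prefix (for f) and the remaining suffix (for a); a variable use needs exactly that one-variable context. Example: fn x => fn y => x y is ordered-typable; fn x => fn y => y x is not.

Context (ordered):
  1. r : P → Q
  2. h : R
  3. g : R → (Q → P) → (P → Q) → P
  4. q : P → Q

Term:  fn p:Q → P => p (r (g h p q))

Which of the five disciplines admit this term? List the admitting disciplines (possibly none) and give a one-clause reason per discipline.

accepted by: relevant, unrestricted
use counts: r: 1×; h: 1×; g: 1×; q: 1×; p (λ-bound): 2×
uses in reading order: p, r, g, h, p, q
typing: well-typed at (Q → P) → P
ordered ✗ (needs contraction — p ×2)
linear ✗ (needs contraction — p ×2)
affine ✗ (needs contraction — p ×2)
relevant ✓ (r, h, g, q, p: all used, weakening unneeded)
unrestricted ✓ (type-checks ((Q → P) → P) and nothing is barred)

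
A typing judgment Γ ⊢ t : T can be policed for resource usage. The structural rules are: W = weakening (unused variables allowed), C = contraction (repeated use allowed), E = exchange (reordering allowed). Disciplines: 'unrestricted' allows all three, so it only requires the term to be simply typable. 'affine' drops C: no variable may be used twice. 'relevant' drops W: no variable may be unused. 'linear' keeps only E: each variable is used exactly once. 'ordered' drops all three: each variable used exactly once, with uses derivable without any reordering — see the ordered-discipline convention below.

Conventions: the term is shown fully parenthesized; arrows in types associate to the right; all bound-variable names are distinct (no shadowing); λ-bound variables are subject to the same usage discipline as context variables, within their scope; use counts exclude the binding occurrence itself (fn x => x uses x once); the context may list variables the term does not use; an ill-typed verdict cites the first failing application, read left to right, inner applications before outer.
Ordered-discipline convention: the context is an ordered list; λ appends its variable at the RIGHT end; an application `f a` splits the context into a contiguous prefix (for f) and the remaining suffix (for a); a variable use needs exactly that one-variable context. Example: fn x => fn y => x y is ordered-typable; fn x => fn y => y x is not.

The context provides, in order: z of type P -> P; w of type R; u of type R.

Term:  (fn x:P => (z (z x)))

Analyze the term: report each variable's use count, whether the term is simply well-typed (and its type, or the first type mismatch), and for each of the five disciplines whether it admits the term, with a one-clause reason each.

use counts: z=2; w=0; u=0; x (bound)=1
use order (left to right): z, z, x
typing: well-typed at P -> P
ordered: ✗, repeated use of z ×2; unused: w, u — weakening required
linear: ✗, repeated use of z ×2; unused: w, u — weakening required
affine: ✗, repeated use of z ×2
relevant: ✗, unused: w, u — weakening required
unrestricted: ✓, typability at P -> P is all that's needed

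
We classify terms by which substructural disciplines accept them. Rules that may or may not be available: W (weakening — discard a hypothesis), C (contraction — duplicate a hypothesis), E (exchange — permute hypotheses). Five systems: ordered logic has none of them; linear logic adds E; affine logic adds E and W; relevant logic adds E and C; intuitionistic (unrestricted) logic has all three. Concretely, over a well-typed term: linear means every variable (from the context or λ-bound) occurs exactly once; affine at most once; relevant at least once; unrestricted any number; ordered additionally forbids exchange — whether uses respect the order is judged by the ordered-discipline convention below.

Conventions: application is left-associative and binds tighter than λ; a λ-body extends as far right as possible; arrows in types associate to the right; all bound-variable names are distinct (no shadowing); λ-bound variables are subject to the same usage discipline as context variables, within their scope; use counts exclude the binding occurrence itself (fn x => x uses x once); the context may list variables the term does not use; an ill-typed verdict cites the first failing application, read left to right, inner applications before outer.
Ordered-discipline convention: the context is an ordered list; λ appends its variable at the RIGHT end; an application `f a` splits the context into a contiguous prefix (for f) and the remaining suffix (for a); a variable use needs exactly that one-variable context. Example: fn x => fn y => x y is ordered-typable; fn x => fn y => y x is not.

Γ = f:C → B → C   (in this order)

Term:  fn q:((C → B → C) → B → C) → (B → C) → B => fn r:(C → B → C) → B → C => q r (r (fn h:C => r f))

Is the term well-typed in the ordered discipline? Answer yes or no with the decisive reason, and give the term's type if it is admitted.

no — needs contraction — r ×3; needs weakening: h unused
use counts: f: 1; q (λ-bound): 1; r (λ-bound): 3; h (λ-bound): 0
left-to-right use order: q, r, r, r, f
typing: the term checks, with type (((C → B → C) → B → C) → (B → C) → B) → ((C → B → C) → B → C) → B
per-discipline verdicts: ordered ✗, linear ✗, affine ✗, relevant ✗, unrestricted ✓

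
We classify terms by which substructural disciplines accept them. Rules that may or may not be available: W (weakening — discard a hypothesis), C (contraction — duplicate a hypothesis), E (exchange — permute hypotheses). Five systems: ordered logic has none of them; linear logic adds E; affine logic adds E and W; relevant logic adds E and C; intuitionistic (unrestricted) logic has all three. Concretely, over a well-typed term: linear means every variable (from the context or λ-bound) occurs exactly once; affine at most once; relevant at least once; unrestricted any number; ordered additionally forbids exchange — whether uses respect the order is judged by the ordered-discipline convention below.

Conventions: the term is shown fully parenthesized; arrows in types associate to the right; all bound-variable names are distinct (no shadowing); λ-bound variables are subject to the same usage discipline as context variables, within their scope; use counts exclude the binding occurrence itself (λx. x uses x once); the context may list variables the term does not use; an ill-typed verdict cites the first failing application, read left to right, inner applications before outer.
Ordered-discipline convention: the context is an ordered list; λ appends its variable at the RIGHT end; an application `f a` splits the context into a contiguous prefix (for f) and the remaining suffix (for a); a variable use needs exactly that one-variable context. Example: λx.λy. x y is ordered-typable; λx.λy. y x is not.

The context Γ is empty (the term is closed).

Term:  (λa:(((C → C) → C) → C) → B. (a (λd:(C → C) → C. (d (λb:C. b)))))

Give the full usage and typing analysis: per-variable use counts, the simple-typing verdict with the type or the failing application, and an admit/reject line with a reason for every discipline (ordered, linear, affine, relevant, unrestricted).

usage: a (bound) ×1; d (bound) ×1; b (bound) ×1
use order (left to right): a, d, b
typing: well-typed at ((((C → C) → C) → C) → B) → B
ordered ✓ (one use each (a, d, b); ordered split holds)
linear ✓ (single use per variable (a, d, b))
affine ✓ (none of a, d, b used more than once)
relevant ✓ (at least one use each (a, d, b))
unrestricted ✓ (simply typable at ((((C → C) → C) → C) → B) → B; W, C, E all held)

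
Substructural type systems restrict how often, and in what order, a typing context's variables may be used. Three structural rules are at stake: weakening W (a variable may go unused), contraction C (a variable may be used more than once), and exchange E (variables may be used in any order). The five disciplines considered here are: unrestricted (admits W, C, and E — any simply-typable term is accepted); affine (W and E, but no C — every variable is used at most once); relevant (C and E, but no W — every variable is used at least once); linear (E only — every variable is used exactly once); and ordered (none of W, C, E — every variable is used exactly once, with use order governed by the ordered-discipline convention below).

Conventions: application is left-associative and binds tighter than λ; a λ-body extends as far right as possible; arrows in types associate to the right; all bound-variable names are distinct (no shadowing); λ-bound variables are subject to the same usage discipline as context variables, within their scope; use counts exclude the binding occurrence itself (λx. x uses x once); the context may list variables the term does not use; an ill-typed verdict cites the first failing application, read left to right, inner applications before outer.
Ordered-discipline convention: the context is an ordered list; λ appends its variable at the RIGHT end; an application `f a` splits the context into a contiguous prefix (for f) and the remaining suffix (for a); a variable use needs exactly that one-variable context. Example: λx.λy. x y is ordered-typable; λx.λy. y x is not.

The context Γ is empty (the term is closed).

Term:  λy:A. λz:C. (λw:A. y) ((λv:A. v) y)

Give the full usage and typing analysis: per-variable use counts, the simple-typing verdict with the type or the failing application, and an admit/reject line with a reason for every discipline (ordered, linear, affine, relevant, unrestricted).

use counts: y (bound): 2, z (bound): 0, w (bound): 0, v (bound): 1
uses in reading order: y, v, y
typing: well-typed at A -> C -> A
ordered: ✗ — uses contraction: y ×2; unused: z, w — weakening required
linear: ✗ — uses contraction: y ×2; unused: z, w — weakening required
affine: ✗ — uses contraction: y ×2
relevant: ✗ — unused: z, w — weakening required
unrestricted: ✓ — well-typed at A -> C -> A; no restrictions here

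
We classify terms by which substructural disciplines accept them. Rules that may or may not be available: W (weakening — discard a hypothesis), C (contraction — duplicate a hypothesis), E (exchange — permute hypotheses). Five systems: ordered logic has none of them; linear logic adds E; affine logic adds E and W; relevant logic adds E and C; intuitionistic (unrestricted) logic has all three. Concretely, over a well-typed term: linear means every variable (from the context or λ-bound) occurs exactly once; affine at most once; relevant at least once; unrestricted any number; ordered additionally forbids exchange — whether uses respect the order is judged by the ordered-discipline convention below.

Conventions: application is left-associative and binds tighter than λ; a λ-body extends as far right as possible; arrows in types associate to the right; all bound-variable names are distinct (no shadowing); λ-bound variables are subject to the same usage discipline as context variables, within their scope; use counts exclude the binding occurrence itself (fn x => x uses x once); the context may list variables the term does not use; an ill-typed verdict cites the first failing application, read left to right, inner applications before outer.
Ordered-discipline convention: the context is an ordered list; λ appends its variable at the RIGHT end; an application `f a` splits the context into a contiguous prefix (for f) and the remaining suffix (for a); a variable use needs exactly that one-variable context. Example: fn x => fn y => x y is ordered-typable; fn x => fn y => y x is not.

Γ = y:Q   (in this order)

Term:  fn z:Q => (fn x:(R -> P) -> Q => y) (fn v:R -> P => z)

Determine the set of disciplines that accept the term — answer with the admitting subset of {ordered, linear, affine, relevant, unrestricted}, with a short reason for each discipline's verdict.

admitting disciplines: affine, unrestricted
variable uses: y=1; z [bound]=1; x [bound]=0; v [bound]=0
use order (left to right): y, z
typing: the term checks, with type Q -> Q
ordered ✗ (x, v left unused)
linear ✗ (x, v left unused)
affine ✓ (y, z, x, v: no repeats, contraction unneeded)
relevant ✗ (x, v left unused)
unrestricted ✓ (type-checks (Q -> Q) and nothing is barred)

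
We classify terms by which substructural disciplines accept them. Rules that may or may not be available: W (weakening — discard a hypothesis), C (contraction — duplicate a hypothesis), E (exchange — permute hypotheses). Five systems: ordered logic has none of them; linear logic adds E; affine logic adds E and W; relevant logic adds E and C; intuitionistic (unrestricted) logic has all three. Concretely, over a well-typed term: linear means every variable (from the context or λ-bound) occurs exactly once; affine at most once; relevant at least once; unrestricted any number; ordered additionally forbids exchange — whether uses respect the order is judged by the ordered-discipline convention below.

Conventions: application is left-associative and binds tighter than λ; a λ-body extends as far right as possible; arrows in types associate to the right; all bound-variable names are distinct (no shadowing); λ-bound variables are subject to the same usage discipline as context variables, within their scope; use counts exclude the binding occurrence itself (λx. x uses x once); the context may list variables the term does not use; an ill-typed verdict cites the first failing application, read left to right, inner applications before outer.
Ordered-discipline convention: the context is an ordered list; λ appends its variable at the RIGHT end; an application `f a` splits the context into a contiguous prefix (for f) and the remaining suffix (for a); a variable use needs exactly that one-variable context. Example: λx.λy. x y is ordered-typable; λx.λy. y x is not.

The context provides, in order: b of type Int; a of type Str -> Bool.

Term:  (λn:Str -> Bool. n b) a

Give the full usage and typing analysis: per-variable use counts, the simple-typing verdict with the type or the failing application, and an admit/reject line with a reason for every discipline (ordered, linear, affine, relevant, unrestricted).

variable uses: b: 1; a: 1; n (λ-bound): 1
uses in reading order: n, b, a
typing: ill-typed: an application expects Str but receives Int
ordered: ✗ — not simply typable
linear: ✗ — fails simple typing
affine: ✗ — a type mismatch blocks all five
relevant: ✗ — the type mismatch rejects it
unrestricted: ✗ — not simply typable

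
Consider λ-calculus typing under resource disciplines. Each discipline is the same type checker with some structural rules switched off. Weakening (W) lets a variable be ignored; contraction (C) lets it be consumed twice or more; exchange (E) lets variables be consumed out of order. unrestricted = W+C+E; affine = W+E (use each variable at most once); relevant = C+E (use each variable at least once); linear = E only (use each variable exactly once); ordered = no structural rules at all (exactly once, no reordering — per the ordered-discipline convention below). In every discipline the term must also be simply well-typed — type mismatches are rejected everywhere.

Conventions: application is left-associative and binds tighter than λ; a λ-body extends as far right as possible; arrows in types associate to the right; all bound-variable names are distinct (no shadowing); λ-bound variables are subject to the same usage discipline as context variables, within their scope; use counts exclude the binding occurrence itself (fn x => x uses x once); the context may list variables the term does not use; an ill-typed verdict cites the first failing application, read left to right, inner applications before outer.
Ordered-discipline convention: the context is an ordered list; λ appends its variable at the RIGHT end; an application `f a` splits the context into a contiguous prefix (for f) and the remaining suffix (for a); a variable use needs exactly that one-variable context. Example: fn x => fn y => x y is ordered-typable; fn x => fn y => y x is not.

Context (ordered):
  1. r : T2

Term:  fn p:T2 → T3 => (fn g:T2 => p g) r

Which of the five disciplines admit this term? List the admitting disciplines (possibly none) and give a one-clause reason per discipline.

admitted in: linear, affine, relevant, unrestricted
variable uses: r=1; p [bound]=1; g [bound]=1
order of uses: p, g, r
typing: well-typed — term : (T2 → T3) → T3
ordered ✗ (no contiguous prefix/suffix split fits p, g, r)
linear ✓ (each of r, p, g used exactly once)
affine ✓ (at most one use each (r, p, g))
relevant ✓ (r, p, g: all used, weakening unneeded)
unrestricted ✓ (simply typable at (T2 → T3) → T3; W, C, E all held)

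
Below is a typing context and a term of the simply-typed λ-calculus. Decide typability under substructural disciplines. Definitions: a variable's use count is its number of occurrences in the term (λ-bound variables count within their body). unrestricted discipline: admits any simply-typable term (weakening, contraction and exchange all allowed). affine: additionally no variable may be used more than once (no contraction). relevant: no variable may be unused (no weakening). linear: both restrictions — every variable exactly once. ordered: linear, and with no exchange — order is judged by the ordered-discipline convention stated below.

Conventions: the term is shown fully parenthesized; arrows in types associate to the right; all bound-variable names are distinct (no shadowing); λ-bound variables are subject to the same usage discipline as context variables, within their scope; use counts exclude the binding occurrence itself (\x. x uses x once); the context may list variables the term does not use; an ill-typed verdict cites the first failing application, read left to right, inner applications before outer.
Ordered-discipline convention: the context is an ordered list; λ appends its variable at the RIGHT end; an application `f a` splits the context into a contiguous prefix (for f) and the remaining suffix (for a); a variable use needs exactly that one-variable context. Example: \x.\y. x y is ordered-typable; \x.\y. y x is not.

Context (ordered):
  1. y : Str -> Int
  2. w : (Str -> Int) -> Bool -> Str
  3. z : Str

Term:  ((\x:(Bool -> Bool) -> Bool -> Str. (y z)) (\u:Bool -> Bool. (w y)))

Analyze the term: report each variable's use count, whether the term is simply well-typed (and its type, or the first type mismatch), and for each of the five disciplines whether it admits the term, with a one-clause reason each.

counts: y: 2; w: 1; z: 1; x [bound]: 0; u [bound]: 0
uses in reading order: y, z, w, y
typing: well-typed — term : Int
ordered ✗ (needs contraction — y ×2; x, u never used (weakening))
linear ✗ (needs contraction — y ×2; x, u never used (weakening))
affine ✗ (needs contraction — y ×2)
relevant ✗ (x, u never used (weakening))
unrestricted ✓ (type-checks (Int) and nothing is barred)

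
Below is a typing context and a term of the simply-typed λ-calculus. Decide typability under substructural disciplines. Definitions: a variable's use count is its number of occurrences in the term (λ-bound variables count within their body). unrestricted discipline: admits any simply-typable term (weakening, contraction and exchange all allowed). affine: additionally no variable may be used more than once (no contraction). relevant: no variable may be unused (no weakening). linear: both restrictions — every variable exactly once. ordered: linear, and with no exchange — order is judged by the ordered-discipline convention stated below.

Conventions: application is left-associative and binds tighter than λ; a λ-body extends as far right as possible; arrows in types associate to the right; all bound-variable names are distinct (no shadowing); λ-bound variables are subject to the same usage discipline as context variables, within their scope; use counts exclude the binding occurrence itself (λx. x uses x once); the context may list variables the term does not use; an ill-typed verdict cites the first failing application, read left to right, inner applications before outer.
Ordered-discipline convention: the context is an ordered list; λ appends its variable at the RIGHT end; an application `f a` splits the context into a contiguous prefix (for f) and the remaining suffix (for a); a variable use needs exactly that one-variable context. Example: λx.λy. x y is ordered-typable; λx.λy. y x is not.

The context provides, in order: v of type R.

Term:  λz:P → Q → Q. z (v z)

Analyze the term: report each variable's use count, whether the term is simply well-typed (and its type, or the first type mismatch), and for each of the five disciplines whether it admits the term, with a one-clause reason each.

use counts: v=1, z (λ-bound)=2
uses in reading order: z, v, z
typing: ill-typed: applying a non-function (R)
ordered: ✗, not simply typable
linear: ✗, fails simple typing
affine: ✗, a type mismatch blocks all five
relevant: ✗, the type mismatch rejects it
unrestricted: ✗, not simply typable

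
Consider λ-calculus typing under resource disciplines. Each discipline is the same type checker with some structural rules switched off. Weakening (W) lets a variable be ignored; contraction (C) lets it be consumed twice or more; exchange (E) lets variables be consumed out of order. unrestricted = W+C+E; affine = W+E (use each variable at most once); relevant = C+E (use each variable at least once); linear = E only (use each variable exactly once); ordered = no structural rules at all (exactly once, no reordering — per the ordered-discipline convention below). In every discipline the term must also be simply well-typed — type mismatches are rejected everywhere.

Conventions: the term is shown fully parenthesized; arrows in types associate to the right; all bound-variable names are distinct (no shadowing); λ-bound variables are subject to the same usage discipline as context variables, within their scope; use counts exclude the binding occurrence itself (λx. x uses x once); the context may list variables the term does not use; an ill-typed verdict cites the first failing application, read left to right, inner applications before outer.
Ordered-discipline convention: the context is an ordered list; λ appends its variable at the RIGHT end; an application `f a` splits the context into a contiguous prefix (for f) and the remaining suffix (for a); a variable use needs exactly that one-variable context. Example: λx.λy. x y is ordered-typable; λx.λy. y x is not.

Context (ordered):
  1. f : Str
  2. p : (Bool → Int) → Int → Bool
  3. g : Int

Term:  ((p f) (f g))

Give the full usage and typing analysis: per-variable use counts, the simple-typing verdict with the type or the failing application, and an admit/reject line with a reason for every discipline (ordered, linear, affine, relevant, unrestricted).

use counts: f: 2×; p: 1×; g: 1×
left-to-right use order: p, f, f, g
typing: ill-typed: an application expects Bool → Int but receives Str
ordered ✗ (fails simple typing)
linear ✗ (a type mismatch blocks all five)
affine ✗ (the type mismatch rejects it)
relevant ✗ (not simply typable)
unrestricted ✗ (fails simple typing)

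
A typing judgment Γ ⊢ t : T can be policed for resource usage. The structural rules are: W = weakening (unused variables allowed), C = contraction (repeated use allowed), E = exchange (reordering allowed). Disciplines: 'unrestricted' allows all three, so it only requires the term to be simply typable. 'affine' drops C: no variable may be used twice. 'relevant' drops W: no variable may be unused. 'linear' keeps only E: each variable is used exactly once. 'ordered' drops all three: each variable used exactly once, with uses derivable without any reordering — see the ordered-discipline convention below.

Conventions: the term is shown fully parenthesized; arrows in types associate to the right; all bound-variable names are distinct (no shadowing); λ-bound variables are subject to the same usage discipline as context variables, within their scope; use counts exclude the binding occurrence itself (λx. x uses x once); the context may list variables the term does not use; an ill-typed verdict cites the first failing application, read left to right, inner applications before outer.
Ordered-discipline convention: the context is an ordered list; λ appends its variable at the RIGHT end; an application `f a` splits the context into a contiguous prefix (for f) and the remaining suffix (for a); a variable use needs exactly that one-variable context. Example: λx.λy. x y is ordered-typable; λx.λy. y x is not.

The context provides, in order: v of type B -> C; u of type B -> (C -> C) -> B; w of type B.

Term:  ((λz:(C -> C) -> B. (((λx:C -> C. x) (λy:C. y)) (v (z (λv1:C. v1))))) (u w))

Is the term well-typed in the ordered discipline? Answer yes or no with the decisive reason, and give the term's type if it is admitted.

yes — v, u, w, z, x, y, v1 once each; derivable with no W/C/E; term : C
usage: v ×1, u ×1, w ×1, z [bound] ×1, x [bound] ×1, y [bound] ×1, v1 [bound] ×1
order of uses: x, y, v, z, v1, u, w
typing: well-typed — term : C
per-discipline verdicts: ordered ✓, linear ✓, affine ✓, relevant ✓, unrestricted ✓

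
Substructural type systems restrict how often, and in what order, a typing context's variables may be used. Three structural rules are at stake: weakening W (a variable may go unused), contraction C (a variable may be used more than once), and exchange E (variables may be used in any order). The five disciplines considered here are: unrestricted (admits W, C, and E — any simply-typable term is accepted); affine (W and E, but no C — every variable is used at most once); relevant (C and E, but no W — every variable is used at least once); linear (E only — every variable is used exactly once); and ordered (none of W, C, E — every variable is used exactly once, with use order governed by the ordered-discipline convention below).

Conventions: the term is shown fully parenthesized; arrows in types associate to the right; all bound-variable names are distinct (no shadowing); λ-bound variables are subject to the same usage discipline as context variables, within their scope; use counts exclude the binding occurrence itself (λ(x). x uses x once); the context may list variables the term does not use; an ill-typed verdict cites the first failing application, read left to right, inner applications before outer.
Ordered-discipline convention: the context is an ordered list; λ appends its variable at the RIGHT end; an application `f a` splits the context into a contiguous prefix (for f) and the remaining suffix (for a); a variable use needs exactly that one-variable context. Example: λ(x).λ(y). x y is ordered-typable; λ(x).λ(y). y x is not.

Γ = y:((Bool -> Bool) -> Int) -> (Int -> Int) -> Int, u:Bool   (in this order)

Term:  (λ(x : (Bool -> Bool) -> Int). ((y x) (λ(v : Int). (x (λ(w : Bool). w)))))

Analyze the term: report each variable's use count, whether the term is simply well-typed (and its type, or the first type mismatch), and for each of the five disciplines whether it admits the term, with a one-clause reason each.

usage: y=1; u=0; x (λ-bound)=2; v (λ-bound)=0; w (λ-bound)=1
order of uses: y, x, x, w
typing: the term checks, with type ((Bool -> Bool) -> Int) -> Int
ordered ✗ (x ×2 used more than once (contraction); unused: u, v — weakening required)
linear ✗ (x ×2 used more than once (contraction); unused: u, v — weakening required)
affine ✗ (x ×2 used more than once (contraction))
relevant ✗ (unused: u, v — weakening required)
unrestricted ✓ (well-typed at ((Bool -> Bool) -> Int) -> Int; no restrictions here)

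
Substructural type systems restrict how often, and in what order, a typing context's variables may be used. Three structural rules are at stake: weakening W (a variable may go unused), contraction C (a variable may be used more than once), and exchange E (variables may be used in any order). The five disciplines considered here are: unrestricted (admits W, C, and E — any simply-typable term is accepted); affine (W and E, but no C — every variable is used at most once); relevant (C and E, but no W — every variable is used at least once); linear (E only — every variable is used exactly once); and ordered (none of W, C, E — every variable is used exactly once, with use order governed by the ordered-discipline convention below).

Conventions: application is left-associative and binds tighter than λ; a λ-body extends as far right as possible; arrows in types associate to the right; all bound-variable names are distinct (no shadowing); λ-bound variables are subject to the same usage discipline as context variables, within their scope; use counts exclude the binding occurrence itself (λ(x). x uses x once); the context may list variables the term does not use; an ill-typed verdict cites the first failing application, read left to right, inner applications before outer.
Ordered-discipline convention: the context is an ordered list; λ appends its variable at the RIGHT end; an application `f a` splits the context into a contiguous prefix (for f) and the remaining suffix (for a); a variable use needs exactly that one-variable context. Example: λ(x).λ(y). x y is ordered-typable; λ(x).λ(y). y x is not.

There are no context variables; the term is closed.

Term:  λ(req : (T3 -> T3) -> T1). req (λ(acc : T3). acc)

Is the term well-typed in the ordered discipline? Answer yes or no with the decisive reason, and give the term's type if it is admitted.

yes — one use each (req, acc); ordered split holds; term : ((T3 -> T3) -> T1) -> T1
counts: req [bound]: 1×, acc [bound]: 1×
uses in reading order: req, acc
typing: ✓ — ((T3 -> T3) -> T1) -> T1
all disciplines: ordered ✓ · linear ✓ · affine ✓ · relevant ✓ · unrestricted ✓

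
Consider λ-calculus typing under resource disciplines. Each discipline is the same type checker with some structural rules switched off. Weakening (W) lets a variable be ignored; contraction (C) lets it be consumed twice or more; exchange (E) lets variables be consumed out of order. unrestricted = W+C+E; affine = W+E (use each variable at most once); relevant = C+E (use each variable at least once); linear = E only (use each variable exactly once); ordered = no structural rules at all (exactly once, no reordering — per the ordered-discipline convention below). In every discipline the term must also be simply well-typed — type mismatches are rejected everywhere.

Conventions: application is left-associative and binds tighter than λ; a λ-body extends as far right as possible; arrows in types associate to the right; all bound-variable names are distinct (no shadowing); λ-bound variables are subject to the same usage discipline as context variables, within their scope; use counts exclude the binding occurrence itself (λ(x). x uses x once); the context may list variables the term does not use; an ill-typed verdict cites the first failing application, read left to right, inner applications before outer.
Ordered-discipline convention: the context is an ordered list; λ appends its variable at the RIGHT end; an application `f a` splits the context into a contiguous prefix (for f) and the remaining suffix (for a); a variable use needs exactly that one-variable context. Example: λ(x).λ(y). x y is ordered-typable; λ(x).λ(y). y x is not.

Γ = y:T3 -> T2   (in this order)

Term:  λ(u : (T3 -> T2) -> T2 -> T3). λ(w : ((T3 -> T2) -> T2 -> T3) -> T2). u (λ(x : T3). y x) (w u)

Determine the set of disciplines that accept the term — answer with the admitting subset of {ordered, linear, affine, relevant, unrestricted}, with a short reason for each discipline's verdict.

admitted in: relevant, unrestricted
counts: y=1; u [bound]=2; w [bound]=1; x [bound]=1
uses in reading order: u, y, x, w, u
typing: ✓ — ((T3 -> T2) -> T2 -> T3) -> (((T3 -> T2) -> T2 -> T3) -> T2) -> T3
ordered ✗ (repeated use of u ×2)
linear ✗ (repeated use of u ×2)
affine ✗ (repeated use of u ×2)
relevant ✓ (every one of y, u, w, x appears)
unrestricted ✓ (well-typed at ((T3 -> T2) -> T2 -> T3) -> (((T3 -> T2) -> T2 -> T3) -> T2) -> T3; no restrictions here)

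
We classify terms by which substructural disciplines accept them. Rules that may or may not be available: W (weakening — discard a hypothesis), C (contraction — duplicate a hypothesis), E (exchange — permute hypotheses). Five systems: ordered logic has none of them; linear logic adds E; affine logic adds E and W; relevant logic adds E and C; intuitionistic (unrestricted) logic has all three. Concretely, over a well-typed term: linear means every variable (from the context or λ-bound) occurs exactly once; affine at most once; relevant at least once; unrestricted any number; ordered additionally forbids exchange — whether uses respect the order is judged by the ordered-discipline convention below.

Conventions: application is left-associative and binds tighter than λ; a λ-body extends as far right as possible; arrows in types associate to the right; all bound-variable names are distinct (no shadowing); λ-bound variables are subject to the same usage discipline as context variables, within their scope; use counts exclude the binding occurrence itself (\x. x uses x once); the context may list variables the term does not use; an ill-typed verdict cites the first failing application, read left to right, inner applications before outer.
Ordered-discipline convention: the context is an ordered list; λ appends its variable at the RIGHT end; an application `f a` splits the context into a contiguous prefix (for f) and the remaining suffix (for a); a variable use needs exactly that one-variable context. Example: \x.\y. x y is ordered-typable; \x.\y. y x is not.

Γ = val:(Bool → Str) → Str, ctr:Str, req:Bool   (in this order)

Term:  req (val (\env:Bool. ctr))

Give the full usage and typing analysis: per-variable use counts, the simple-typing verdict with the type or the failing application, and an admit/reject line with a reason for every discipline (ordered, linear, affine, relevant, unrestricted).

use counts: val: 1×; ctr: 1×; req: 1×; env (λ-bound): 0×
use order (left to right): req, val, ctr
typing: ill-typed: applying a non-function (Bool)
ordered: ✗, a type mismatch blocks all five
linear: ✗, the type mismatch rejects it
affine: ✗, not simply typable
relevant: ✗, fails simple typing
unrestricted: ✗, a type mismatch blocks all five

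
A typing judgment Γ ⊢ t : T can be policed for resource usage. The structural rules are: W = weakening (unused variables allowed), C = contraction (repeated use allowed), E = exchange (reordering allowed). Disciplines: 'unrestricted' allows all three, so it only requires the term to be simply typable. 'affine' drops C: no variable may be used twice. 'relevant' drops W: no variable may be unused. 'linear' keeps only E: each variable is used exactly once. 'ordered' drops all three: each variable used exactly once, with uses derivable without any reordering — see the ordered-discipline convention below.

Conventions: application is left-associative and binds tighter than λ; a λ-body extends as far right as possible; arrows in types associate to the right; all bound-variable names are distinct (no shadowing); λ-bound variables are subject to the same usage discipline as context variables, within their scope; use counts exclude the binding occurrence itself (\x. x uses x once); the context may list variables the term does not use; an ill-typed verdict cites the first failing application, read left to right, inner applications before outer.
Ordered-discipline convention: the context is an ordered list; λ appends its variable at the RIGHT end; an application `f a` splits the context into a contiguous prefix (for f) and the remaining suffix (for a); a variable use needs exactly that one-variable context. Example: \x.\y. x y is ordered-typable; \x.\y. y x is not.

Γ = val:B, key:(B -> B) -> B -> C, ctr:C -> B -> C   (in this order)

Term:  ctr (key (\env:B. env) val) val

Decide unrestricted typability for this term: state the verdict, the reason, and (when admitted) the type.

yes — typability at C is all that's needed; term : C
variable uses: val=2; key=1; ctr=1; env (bound)=1
left-to-right use order: ctr, key, env, val, val
typing: well-typed at C
summary: ordered ✗; linear ✗; affine ✗; relevant ✓; unrestricted ✓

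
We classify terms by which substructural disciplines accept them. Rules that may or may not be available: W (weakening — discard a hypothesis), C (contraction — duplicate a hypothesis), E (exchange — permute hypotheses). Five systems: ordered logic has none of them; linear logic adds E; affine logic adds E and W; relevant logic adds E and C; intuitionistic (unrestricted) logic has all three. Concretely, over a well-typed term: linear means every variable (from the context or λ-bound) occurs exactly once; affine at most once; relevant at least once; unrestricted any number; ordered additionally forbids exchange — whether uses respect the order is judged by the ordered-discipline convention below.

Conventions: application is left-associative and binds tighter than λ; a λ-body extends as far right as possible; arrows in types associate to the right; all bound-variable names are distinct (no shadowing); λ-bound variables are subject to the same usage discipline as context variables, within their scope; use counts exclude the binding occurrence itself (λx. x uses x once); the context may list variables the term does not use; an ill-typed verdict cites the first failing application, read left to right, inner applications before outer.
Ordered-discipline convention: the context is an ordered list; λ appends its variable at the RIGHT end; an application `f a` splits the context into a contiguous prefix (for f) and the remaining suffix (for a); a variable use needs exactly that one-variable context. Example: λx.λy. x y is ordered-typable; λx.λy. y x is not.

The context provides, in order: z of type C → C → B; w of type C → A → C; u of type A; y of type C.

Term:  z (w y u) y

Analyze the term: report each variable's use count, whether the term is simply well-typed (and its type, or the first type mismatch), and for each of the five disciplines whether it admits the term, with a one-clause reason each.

variable uses: z ×1; w ×1; u ×1; y ×2
order of uses: z, w, y, u, y
typing: well-typed — term : B
ordered: ✗, repeated use of y ×2
linear: ✗, repeated use of y ×2
affine: ✗, repeated use of y ×2
relevant: ✓, at least one use each (z, w, u, y)
unrestricted: ✓, type-checks (B) and nothing is barred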